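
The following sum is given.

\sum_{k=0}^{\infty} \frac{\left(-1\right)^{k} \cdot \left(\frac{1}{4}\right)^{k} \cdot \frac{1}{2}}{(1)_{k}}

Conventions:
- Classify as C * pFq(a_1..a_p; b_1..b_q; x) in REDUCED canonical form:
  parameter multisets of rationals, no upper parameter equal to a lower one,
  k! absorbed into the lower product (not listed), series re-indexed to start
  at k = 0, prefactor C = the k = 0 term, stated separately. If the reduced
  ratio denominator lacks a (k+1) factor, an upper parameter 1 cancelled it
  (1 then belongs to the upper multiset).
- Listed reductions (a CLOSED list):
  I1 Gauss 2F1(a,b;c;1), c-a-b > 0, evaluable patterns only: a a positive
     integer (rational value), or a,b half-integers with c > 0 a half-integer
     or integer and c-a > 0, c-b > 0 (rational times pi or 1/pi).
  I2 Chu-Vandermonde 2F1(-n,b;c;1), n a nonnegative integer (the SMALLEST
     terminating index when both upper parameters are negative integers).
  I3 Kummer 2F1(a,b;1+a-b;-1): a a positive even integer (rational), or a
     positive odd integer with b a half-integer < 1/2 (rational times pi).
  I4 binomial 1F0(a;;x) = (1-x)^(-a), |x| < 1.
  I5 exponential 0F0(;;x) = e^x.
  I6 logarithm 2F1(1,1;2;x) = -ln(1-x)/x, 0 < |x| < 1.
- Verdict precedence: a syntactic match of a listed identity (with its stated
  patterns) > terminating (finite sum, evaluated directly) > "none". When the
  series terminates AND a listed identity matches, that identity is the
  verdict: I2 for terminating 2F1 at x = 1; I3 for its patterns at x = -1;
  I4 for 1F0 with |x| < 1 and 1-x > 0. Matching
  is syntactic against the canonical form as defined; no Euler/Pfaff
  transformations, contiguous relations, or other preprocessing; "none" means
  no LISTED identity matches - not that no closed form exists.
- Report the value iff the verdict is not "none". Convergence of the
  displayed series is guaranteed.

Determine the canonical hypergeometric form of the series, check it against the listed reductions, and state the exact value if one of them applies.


Prefactor \frac{1}{2}, argument -\frac{1}{4}: 0F0 with upper {-} over lower {-}. Verdict at x = -\frac{1}{4}: the exponential series (I5) matches (the 0F0 exponential series at x = -\frac{1}{4}). Exact value: \frac{1}{2} \cdot e^{-\frac{1}{4}}.

Structural cue: t_0 being \frac{1}{2}, the (-1)^k factor (C = 1/2) folds into the argument's sign.
Term ratio: r(k) = -\frac{1}{4} * 1 / [(k+1)] - rational; roots negated = parameters, x = -\frac{1}{4}, C = \frac{1}{2}.


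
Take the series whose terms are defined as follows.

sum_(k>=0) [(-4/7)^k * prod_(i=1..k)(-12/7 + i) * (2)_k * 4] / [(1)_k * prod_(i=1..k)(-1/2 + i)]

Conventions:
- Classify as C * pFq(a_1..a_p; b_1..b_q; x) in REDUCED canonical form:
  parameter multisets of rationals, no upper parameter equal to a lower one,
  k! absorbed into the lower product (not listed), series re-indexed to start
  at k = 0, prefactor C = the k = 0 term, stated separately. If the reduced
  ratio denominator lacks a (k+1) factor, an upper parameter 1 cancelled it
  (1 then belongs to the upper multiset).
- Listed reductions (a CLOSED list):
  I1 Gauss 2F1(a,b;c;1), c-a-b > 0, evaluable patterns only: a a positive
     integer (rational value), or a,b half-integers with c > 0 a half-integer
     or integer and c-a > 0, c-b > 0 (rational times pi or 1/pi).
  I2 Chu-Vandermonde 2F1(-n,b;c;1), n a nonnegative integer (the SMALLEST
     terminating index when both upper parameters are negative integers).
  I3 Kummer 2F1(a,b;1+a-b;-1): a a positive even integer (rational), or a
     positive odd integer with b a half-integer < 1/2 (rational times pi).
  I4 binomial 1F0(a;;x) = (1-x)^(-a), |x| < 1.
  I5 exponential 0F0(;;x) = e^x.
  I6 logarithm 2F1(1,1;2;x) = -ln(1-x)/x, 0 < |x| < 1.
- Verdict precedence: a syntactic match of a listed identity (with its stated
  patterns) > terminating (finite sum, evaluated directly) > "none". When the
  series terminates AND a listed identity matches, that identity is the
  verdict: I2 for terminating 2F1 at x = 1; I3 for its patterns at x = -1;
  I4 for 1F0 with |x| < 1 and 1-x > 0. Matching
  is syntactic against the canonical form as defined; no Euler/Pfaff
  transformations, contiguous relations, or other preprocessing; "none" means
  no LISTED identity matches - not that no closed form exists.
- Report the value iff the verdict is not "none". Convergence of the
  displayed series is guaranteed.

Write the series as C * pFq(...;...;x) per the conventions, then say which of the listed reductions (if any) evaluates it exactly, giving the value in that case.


Structural cue: with t_0 = 4, the lower running product (C = 4, x = -4/7) is a rising factorial.
Consecutive-term ratio: r(k) = (-4/7) * (k-5/7) (k+2) / [(k+1/2) (k+1)] - poly over poly, x = (-4/7) from leading terms; C = 4 at k = 0.

This is 4 * 2F1(-5/7, 2; 1/2; -4/7) in reduced canonical form. Verdict: none. Every listed pattern misses the 2F1 form at -4/7, upper {-5/7, 2}.


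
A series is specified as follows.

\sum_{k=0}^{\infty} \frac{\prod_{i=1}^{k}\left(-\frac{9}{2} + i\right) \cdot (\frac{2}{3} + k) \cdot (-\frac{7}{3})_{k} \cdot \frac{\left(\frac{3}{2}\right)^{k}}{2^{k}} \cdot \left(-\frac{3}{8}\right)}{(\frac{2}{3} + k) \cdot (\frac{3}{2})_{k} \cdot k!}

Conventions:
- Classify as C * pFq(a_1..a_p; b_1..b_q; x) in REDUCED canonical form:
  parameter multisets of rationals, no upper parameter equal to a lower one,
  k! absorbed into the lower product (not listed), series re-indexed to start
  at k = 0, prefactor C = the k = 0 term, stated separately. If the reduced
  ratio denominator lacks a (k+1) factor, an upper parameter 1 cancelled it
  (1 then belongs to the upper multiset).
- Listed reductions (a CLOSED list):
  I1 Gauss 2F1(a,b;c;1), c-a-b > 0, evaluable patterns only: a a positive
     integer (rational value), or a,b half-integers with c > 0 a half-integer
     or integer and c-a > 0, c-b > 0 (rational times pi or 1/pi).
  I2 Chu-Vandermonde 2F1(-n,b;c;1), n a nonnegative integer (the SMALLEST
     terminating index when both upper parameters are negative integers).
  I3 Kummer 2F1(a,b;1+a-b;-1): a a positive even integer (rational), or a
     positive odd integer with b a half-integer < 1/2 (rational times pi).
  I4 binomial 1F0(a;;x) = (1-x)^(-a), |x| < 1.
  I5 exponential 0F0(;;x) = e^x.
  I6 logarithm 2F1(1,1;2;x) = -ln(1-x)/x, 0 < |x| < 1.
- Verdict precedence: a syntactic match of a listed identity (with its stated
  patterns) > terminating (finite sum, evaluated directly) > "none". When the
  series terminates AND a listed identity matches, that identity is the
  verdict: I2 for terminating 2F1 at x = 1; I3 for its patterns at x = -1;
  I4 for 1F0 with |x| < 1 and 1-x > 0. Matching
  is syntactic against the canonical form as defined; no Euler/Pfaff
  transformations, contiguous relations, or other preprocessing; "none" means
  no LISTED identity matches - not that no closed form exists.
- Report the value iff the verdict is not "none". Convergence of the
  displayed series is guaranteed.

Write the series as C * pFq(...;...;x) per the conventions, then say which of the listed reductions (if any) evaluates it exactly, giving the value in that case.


Classification (C = -\frac{3}{8}): 2F1 with upper {-\frac{7}{2}, -\frac{7}{3}}, lower {\frac{3}{2}}, argument x = \frac{3}{4}. Verdict: none. A 2F1 with upper {-\frac{7}{2}, -\frac{7}{3}} fits none of I1-I6 at x = \frac{3}{4}; the sum runs forever.

Key step: t_0 being -\frac{3}{8}, the running product (C = -3/8, x = 3/4) telescopes to a rising factorial.
Ratio: r(k) = \frac{3}{4} * (k-\frac{7}{2}) (k-\frac{7}{3}) / [(k+\frac{3}{2}) (k+1)] - rational in k. x = \frac{3}{4}; t_0 = -\frac{3}{8}; negate the roots.


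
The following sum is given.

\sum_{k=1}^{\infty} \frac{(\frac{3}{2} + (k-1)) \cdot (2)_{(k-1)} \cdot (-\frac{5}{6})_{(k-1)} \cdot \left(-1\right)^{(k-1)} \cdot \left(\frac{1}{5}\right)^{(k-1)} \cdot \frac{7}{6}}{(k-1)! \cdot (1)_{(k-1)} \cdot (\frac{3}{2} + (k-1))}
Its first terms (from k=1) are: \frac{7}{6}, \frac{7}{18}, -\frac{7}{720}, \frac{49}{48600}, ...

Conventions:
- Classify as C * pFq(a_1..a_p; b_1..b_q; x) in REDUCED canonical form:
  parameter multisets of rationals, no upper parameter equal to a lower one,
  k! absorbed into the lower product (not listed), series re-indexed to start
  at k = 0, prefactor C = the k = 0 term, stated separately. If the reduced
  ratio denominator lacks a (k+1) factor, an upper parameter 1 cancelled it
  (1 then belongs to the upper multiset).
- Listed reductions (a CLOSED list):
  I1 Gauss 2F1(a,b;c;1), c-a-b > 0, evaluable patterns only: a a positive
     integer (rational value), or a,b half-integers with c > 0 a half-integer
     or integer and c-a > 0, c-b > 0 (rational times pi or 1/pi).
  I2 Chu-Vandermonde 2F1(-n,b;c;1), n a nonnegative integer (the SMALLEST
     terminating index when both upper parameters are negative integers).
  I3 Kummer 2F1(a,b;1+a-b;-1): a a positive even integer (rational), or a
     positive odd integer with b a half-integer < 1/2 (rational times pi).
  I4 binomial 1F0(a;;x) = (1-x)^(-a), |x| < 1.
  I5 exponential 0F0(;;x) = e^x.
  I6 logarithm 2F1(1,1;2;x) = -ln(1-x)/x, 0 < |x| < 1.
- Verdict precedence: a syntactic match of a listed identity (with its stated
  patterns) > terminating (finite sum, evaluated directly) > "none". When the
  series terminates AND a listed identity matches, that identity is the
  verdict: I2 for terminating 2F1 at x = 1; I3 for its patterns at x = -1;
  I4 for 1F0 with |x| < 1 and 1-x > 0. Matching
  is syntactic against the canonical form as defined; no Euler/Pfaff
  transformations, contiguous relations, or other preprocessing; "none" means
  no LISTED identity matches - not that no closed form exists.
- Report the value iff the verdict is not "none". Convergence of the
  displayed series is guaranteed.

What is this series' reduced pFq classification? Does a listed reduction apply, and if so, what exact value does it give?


Key step: t_0 = \frac{7}{6} here, and striking the common factor k + 3/2 reduces the term (C = 7/6).
Step ratio: r(k) = -\frac{1}{5} * (k-\frac{5}{6}) (k+2) / [(k+1) (k+1)] - rational in k, leading ratio -\frac{1}{5}; with t_0 = \frac{7}{6}, classification follows.

Reduced: x = -\frac{1}{5}, 2F1, upper = {-\frac{5}{6}, 2}, lower = {1}, C = \frac{7}{6}. Verdict: none - at argument -\frac{1}{5} the multisets {-\frac{5}{6}, 2} ; {1} match no listed identity.


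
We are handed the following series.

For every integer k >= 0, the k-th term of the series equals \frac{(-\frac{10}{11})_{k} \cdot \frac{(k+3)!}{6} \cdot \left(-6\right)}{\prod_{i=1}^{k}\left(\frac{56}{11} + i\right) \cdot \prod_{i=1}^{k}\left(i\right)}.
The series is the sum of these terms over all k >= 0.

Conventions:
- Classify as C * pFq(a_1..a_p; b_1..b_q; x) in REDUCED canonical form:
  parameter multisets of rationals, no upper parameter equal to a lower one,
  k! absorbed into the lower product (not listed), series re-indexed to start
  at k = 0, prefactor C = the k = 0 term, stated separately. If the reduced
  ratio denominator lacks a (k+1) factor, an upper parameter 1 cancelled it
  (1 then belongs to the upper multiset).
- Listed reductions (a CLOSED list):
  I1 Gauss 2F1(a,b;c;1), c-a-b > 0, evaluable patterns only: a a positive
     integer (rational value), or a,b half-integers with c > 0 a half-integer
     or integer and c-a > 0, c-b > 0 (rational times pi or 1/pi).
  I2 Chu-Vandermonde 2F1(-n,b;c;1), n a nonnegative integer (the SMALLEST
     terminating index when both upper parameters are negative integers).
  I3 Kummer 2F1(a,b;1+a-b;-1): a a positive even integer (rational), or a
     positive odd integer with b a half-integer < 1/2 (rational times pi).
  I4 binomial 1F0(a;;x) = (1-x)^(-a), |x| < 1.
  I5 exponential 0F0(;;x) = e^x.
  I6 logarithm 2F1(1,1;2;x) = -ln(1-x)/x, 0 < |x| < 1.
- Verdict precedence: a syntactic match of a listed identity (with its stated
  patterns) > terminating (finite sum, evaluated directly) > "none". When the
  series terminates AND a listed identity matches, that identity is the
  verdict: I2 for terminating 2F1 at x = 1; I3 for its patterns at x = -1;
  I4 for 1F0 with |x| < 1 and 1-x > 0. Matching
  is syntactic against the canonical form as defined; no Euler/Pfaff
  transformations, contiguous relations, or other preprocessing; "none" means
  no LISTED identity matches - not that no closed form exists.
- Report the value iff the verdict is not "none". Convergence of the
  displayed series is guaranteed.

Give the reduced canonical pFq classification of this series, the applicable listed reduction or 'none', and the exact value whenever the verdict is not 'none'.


Structural cue: t_0 being -6, the product of the first k integers (C = -6, x = 1) is k!.
Consecutive-term ratio: r(k) = 1 * (k-\frac{10}{11}) (k+4) / [(k+\frac{67}{11}) (k+1)] - rational in k. x = 1; t_0 = -6; negate the roots.

This is -6 * 2F1(-\frac{10}{11}, 4; \frac{67}{11}; 1) in reduced canonical form. Verdict (x = 1): the Gauss summation I1 applies (x = 1: the Gamma ratio telescopes since c-a-b = 3 > 0 and a = 4 in Z>0). Sum: -\frac{32844}{14641}.


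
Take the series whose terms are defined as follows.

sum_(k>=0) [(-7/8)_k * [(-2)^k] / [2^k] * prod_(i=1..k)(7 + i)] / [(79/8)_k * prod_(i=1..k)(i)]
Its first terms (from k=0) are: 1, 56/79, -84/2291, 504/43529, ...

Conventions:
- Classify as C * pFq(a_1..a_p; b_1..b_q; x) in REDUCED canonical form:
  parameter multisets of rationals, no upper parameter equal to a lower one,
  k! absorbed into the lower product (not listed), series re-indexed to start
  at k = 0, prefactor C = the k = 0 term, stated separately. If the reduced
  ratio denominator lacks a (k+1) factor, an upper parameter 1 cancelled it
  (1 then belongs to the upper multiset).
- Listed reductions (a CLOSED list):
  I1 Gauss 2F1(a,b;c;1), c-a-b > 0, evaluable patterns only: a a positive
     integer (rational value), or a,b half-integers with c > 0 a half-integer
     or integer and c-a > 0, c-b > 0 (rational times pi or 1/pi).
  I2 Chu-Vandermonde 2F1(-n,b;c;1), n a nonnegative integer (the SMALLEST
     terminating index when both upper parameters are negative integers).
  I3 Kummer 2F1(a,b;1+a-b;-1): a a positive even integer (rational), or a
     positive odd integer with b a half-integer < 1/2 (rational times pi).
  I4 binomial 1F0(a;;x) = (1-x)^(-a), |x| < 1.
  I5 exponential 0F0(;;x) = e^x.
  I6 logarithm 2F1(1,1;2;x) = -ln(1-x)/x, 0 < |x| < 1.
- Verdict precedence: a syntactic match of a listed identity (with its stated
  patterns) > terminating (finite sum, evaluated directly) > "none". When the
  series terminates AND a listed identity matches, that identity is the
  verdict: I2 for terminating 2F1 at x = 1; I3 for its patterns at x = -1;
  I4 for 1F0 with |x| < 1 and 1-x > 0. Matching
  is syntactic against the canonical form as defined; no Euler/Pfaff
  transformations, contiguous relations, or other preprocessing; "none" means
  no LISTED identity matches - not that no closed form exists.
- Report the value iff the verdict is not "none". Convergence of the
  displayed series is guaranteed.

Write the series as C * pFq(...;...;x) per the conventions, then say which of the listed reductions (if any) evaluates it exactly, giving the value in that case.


Classification (C = 1): 2F1 with upper {-7/8, 8}, lower {79/8}, argument x = -1. Verdict: this is Kummer (I3) (x = -1; c = 79/8 equals 1+a-b for upper {-7/8, 8}: listed pattern). Exact value: 110121/65536.

The tell: from the first term 1: the two k-th powers (C = 1, x = -1) combine into one argument.
Consecutive-term ratio: r(k) = (-1) * (k-7/8) (k+8) / [(k+79/8) (k+1)] - rational in k. x = (-1); t_0 = 1; negate the roots.


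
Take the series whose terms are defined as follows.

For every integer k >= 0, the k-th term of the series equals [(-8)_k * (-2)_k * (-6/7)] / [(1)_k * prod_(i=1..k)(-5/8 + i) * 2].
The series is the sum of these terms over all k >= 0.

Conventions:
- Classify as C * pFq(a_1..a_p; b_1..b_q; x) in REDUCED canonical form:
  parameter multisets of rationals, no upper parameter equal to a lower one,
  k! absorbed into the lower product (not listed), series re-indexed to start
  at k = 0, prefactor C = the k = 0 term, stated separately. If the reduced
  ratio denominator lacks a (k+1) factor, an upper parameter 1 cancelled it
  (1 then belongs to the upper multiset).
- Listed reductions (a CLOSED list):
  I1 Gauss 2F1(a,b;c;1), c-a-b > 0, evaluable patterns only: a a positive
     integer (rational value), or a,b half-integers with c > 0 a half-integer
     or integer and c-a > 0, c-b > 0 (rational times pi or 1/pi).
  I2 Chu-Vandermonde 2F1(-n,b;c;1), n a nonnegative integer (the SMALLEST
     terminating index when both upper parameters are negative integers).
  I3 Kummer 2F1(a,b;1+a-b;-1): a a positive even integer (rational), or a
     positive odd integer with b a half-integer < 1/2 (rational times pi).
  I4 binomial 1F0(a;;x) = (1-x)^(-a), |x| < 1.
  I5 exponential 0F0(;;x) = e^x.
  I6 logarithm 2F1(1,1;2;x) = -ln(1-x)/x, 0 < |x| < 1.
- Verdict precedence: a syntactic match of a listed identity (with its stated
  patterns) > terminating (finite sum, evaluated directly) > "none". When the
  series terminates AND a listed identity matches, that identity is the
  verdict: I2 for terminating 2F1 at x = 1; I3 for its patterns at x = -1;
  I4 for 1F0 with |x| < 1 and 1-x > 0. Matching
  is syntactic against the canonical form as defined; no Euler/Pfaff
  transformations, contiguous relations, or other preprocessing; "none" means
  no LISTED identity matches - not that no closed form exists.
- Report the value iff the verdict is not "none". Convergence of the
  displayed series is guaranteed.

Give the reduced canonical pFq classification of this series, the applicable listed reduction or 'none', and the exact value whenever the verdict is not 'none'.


Prefactor -3/7, argument 1: 2F1 with upper {-8, -2} over lower {3/8}. Verdict: this is Vandermonde's identity (I2) (terminating 2F1 at x = 1 with n = 2, b = -8, c = 3/8). Sum: -5025/77.

The tell: t_0 being -3/7, (1)_k (C = -3/7) is k! itself.
Consecutive-term ratio: r(k) = 1 * (k-8) (k-2) / [(k+3/8) (k+1)] - rational in k, leading ratio 1; with t_0 = -3/7, classification follows.


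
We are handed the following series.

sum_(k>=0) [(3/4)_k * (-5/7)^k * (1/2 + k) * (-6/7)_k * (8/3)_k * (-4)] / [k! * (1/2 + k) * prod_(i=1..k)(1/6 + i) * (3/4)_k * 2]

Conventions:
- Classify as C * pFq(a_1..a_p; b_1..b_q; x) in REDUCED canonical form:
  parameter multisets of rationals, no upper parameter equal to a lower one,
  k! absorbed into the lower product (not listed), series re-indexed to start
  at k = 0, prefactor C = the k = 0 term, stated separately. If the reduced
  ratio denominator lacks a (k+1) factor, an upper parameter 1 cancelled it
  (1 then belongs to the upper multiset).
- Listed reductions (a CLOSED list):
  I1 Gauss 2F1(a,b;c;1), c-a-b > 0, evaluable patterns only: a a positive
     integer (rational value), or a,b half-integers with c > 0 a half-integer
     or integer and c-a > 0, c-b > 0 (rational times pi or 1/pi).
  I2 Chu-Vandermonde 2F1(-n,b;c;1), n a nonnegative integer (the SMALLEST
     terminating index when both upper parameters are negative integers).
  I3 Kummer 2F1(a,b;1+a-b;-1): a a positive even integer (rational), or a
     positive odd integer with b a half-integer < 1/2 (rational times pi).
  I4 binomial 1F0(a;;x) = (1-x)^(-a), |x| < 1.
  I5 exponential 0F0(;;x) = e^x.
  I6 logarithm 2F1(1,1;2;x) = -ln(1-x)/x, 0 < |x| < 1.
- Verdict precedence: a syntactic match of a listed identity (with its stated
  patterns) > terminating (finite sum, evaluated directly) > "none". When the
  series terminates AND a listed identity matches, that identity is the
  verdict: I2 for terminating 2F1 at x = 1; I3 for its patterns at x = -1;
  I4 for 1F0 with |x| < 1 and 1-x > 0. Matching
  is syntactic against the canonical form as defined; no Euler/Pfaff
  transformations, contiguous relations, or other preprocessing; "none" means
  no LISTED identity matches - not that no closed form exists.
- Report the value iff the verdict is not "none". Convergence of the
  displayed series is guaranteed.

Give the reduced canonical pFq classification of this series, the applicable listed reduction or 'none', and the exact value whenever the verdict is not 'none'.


Reduced: x = -5/7, 2F1, upper = {-6/7, 8/3}, lower = {7/6}, C = -2. Verdict: no listed reduction: x = -5/7 and upper {-6/7, 8/3} fail every I1-I6 pattern.

Key observation: t_0 being -2, the constant factors (prefactor -2) combine into one prefactor.
Ratio: r(k) = (-5/7) * (k-6/7) (k+8/3) / [(k+7/6) (k+1)] - rational in k. x = (-5/7); t_0 = -2; negate the roots.


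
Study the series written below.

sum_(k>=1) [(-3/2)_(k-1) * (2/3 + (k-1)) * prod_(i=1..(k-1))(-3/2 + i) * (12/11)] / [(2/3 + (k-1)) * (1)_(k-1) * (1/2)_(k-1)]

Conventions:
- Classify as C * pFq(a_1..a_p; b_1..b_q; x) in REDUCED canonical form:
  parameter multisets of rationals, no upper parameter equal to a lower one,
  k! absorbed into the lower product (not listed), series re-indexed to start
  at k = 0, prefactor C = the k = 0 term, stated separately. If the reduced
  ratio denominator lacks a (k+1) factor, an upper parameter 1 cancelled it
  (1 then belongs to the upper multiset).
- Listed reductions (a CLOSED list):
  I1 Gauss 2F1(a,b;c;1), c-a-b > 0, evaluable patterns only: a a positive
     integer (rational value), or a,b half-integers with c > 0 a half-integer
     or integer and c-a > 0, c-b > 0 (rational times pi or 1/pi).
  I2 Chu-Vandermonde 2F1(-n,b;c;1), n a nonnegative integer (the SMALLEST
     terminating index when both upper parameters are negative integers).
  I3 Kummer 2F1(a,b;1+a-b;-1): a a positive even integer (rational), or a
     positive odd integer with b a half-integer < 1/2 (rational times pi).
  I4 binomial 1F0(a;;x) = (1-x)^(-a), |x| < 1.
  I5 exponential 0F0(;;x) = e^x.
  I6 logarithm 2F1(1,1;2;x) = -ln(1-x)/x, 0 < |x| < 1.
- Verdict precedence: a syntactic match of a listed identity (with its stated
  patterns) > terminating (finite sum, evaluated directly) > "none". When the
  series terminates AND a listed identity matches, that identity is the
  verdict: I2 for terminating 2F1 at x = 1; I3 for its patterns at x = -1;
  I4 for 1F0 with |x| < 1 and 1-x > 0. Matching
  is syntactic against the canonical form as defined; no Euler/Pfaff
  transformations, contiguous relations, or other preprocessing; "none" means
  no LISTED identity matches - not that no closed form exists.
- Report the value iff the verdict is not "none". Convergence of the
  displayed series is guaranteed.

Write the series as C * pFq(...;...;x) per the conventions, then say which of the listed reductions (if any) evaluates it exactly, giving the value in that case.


Canonical form: C = 12/11 times 2F1 with upper {-3/2, -1/2}, lower {1/2}, x = 1. Verdict: Gauss's theorem I1 (half-integer case) matches (x = 1; upper {-3/2, -1/2} half-integers, c = 1/2 in the evaluable pattern). Sum: (9/11) * pi.

Key observation: t_0 = 12/11 here, and (1)_k (prefactor 12/11) is k! itself.
Term ratio: r(k) = 1 * (k-3/2) (k-1/2) / [(k+1/2) (k+1)] - rational; roots negated = parameters, x = 1, C = 12/11.


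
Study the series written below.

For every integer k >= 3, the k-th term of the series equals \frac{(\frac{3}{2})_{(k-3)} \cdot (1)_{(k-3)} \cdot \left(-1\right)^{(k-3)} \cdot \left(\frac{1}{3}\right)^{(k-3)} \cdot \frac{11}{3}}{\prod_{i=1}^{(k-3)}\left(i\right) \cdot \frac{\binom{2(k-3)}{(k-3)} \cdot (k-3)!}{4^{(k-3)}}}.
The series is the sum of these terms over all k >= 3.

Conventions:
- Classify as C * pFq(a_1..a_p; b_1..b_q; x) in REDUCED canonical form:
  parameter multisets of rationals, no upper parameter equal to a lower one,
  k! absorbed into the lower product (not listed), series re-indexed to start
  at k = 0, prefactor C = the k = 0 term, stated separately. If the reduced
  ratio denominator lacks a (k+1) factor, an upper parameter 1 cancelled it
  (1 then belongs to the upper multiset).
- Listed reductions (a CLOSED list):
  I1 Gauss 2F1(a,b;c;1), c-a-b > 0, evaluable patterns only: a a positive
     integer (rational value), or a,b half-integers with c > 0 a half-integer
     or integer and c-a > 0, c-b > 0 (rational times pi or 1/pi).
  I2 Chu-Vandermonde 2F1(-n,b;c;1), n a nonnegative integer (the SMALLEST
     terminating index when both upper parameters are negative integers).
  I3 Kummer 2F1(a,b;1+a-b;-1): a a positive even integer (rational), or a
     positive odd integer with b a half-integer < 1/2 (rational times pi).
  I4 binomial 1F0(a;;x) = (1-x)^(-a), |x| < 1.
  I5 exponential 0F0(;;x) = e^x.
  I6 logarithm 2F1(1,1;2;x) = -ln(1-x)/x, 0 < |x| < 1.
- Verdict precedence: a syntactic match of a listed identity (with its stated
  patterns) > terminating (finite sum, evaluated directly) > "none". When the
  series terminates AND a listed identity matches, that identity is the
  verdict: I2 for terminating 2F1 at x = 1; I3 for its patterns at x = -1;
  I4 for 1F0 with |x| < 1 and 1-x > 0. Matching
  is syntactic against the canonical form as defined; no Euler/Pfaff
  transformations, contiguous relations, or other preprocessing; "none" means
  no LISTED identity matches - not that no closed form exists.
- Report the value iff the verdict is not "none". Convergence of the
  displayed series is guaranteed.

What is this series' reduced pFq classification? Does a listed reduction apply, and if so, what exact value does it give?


x = -\frac{1}{3} here; the reduced form reads 2F1, upper {1, \frac{3}{2}}, lower {\frac{1}{2}}, C = \frac{11}{3}. Verdict: none. A 2F1 with upper {1, \frac{3}{2}} fits none of I1-I6 at x = -\frac{1}{3}; the sum runs forever.

The tell: x = -\frac{1}{3} and the lower central binomial (prefactor 11/3) hides (1/2)_k.
Ratio: r(k) = -\frac{1}{3} * (k+1) (k+\frac{3}{2}) / [(k+\frac{1}{2}) (k+1)] - rational; roots negated = parameters, x = -\frac{1}{3}, C = \frac{11}{3}.


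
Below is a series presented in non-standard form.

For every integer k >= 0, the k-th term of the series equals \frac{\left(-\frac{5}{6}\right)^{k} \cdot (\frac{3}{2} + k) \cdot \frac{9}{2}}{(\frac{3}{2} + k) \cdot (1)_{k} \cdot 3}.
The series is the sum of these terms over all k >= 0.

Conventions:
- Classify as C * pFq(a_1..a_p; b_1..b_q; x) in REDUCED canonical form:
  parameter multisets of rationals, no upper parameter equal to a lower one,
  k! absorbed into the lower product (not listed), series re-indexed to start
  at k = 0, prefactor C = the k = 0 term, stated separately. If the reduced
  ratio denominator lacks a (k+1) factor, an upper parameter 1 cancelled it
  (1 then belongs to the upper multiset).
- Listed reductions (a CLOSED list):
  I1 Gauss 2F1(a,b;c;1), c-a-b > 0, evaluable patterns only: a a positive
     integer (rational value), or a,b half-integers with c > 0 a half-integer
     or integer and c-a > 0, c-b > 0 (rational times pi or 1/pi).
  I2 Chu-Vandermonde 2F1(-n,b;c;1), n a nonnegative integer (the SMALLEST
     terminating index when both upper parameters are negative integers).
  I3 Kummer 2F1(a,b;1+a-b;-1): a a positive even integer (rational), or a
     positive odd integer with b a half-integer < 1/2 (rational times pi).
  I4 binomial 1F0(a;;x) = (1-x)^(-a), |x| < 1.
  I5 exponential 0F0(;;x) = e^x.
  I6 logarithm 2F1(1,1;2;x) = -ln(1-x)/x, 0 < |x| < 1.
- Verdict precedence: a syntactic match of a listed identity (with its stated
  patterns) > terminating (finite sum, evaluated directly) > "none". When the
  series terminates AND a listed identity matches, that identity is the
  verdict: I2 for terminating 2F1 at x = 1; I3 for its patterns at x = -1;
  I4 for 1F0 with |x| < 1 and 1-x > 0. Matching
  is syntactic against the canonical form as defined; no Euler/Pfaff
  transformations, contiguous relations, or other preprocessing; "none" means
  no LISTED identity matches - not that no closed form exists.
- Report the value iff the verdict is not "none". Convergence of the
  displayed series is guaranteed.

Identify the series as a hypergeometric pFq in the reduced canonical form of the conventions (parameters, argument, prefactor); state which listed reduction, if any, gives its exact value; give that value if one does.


Structural cue: with t_0 = \frac{3}{2}, (1)_k (C = 3/2) is k! itself.
Adjacent-term ratio: r(k) = -\frac{5}{6} * 1 / [(k+1)] ; factor over Q: parameters, x = -\frac{5}{6}, and C = \frac{3}{2}.

At argument -\frac{5}{6}: a 0F0 with upper {-}, lower {-}, scaled by C = \frac{3}{2}. Verdict: the exponential series (I5) matches (the 0F0 exponential series at x = -\frac{5}{6}). Its exact value is \frac{3}{2} \cdot e^{-\frac{5}{6}}.


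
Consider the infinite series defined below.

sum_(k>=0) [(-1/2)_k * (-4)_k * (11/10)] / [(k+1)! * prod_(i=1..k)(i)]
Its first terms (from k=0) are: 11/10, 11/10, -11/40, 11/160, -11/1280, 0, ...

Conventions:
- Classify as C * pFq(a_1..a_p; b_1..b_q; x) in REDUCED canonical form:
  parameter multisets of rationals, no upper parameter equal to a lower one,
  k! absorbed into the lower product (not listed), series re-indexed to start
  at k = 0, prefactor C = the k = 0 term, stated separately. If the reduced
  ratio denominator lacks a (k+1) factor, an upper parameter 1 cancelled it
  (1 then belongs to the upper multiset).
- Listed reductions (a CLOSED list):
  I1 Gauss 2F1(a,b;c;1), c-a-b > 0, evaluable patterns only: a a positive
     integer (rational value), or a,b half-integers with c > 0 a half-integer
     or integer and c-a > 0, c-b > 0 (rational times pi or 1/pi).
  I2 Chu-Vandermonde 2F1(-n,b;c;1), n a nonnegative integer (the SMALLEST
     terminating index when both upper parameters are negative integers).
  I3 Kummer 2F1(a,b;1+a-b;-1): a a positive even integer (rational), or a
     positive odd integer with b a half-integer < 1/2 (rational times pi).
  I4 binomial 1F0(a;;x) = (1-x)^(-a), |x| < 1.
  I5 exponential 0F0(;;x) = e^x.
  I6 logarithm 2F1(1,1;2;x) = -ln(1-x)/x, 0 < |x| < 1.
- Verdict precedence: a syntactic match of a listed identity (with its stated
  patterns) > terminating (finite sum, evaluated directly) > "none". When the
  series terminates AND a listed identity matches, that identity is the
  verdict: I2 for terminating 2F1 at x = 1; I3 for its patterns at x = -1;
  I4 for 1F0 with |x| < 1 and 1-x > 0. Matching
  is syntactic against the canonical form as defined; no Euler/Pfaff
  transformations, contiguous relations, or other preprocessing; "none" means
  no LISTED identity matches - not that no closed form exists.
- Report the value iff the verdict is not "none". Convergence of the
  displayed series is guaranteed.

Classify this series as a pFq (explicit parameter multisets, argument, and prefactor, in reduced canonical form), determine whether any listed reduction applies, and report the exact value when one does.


This is 11/10 * 2F1(-4, -1/2; 2; 1) in reduced canonical form. Verdict: the Chu-Vandermonde identity I2 applies (terminating 2F1 at x = 1 with n = 4, b = -1/2, c = 2). Its exact value is 2541/1280.

Key observation: t_0 being 11/10, the denominator's factorial ratio (C = 11/10, x = 1) is a lower Pochhammer.
Adjacent-term ratio: r(k) = 1 * (k-4) (k-1/2) / [(k+2) (k+1)] - rational; roots negated = parameters, x = 1, C = 11/10.


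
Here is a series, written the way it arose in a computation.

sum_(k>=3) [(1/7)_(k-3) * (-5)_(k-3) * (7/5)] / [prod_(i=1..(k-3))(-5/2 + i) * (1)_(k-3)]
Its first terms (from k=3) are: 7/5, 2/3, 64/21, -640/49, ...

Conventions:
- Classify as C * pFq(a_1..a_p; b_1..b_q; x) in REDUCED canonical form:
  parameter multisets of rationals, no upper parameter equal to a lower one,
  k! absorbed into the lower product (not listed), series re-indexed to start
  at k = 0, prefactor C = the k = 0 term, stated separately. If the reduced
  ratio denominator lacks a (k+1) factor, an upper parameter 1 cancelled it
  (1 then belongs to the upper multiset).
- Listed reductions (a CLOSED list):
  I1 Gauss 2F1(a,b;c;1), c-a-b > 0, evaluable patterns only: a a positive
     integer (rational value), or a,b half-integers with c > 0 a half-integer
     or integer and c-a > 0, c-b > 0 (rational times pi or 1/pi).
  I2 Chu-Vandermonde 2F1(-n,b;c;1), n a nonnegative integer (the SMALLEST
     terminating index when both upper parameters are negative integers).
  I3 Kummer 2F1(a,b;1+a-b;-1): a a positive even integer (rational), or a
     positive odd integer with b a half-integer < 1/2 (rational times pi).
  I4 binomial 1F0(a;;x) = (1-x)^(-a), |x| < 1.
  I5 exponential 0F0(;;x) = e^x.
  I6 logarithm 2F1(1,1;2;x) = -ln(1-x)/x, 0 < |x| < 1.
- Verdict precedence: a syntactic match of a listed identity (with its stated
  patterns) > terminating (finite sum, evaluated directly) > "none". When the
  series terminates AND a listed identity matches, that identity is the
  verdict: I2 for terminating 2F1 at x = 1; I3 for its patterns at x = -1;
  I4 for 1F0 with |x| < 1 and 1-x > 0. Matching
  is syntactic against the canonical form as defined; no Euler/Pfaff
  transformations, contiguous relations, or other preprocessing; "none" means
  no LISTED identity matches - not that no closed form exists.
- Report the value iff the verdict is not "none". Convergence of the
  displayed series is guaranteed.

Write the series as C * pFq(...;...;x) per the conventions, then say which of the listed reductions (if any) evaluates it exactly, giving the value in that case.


With C = 7/5: the canonical form is 2F1(-5, 1/7; -3/2; 1). Verdict: Vandermonde's identity (I2) matches (terminating 2F1 at x = 1 with n = 5, b = 1/7, c = -3/2). Sum: 14421/12005.

Structural cue: from the first term 7/5: the lower running product (C = 7/5) is a rising factorial.
Consecutive-term ratio: r(k) = 1 * (k-5) (k+1/7) / [(k-3/2) (k+1)] ; factor over Q: parameters, x = 1, and C = 7/5.


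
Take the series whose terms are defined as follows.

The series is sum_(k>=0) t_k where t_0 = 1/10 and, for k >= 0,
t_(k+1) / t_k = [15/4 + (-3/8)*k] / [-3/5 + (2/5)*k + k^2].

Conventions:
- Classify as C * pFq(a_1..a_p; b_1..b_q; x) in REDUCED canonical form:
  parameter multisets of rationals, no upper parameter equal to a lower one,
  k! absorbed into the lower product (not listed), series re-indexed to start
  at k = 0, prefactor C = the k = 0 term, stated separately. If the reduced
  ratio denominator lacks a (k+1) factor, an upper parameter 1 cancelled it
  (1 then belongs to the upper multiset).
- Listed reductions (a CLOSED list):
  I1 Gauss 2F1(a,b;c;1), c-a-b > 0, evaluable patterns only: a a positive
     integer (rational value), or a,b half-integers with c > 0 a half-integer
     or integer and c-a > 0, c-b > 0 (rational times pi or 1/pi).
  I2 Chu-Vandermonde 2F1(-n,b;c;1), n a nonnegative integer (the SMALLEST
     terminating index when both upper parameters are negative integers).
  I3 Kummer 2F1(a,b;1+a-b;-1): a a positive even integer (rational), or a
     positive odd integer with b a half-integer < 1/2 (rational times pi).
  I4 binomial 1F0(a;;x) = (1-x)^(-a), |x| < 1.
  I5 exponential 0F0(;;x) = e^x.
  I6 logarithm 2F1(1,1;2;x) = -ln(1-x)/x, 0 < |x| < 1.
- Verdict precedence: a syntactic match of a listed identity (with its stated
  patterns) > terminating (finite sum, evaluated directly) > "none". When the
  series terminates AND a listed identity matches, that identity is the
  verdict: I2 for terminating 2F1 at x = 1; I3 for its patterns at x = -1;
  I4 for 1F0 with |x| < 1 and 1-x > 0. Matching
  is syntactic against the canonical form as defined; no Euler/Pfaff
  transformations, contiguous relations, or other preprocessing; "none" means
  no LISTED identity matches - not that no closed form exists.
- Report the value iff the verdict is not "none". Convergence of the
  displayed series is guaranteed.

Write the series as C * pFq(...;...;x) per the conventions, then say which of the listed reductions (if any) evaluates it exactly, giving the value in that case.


At argument -3/8: a 1F1 with upper {-10}, lower {-3/5}, scaled by C = 1/10. Verdict: terminating - upper parameter -10 makes this a finite sum (last index 10), evaluated exactly. Hence: -20999058825854480169/3727685266765250560.

Structural cue: with t_0 = 1/10, roots of the ratio polynomials (C = 1/10) are the negated parameters.
Consecutive-term ratio: r(k) = (-3/8) * (k-10) / [(k-3/5) (k+1)] - rational in k, leading ratio (-3/8); with t_0 = 1/10, classification follows.


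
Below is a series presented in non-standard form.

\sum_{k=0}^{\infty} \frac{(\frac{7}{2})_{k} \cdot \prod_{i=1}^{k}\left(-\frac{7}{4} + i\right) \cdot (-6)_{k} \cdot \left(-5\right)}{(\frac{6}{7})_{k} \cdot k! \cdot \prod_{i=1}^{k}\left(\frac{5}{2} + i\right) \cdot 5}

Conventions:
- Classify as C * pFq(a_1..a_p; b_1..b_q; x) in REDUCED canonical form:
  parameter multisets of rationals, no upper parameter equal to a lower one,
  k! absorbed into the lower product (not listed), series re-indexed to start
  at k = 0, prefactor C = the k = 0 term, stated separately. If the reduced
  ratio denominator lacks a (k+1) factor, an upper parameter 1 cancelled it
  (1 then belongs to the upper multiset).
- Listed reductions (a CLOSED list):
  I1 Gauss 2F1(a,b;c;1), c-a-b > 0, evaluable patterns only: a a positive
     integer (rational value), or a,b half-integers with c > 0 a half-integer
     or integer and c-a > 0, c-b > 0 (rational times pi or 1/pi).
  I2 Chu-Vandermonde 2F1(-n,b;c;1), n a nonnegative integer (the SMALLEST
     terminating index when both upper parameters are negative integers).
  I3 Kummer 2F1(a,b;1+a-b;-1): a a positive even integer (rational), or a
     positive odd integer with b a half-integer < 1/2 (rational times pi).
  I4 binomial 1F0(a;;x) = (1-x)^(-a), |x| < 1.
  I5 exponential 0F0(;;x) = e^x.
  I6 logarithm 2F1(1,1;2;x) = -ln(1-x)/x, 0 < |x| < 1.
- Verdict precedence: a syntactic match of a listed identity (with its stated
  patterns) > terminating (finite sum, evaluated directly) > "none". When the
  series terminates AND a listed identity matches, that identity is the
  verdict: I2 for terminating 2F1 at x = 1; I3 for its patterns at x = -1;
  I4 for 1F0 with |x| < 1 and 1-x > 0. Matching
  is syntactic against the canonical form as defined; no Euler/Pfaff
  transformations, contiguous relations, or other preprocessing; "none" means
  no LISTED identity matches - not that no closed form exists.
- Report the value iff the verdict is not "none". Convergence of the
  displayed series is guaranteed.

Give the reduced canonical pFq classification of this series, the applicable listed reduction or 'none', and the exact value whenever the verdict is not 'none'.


First insight: from the first term -1: the parameter 7/2 appears in both the upper and lower lists and cancels.
Consecutive-term ratio: r(k) = 1 * (k-6) (k-\frac{3}{4}) / [(k+\frac{6}{7}) (k+1)] ; factor over Q: parameters, x = 1, and C = -1.

Prefactor -1, argument 1: 2F1 with upper {-6, -\frac{3}{4}} over lower {\frac{6}{7}}. Verdict at x = 1: Vandermonde's identity (I2) matches (terminating 2F1 at x = 1 with n = 6, b = -3/4, c = \frac{6}{7}). Value: -\frac{9208397755}{1781465088}.


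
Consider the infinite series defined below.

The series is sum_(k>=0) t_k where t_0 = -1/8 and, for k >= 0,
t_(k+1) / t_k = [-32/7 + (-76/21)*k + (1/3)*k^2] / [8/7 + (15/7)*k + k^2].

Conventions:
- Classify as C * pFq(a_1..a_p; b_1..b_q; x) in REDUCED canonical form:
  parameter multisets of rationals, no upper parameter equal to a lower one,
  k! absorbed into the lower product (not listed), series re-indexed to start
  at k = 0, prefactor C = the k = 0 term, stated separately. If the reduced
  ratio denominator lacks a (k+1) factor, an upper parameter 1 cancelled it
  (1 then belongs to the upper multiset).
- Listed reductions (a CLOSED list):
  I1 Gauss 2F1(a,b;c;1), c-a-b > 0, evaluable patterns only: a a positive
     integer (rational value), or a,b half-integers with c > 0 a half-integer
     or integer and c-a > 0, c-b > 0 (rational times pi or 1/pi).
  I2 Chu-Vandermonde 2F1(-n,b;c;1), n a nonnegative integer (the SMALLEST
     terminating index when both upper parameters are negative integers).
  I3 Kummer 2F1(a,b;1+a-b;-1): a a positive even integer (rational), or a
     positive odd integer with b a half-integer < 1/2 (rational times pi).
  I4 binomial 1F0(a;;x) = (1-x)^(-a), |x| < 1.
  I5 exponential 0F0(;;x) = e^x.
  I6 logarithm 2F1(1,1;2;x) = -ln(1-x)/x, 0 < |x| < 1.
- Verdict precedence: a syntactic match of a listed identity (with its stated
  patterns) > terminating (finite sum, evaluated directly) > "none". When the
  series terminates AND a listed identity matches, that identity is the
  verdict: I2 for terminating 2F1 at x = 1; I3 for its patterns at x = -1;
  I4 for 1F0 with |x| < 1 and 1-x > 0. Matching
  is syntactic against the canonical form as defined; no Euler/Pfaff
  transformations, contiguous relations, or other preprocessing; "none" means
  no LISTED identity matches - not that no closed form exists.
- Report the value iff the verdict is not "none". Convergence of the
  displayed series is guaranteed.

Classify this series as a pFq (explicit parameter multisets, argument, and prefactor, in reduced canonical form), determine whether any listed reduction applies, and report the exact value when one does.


This is -1/8 * 1F0(-12; -; 1/3) in reduced canonical form. Verdict (x = 1/3): binomial (I4) applies (the 1F0 binomial series: exponent 12, x = 1/3). Value: -512/531441.

The tell: from the first term -1/8: factor the ratio over Q (prefactor -1/8): negated roots = parameters.
Adjacent-term ratio: r(k) = (1/3) * (k-12) / [(k+1)] ; factor over Q: parameters, x = (1/3), and C = -1/8.
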